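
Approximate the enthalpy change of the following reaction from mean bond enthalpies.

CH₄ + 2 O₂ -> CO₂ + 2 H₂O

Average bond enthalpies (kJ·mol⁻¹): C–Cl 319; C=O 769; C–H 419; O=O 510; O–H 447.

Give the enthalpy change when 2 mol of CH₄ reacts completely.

Bonds broken (reactants):
  C–H: 4 × 419 = 1676
  O=O: 2 × 510 = 1020
  Σ(broken) = 2696 kJ
Bonds formed (products):
  C=O: 2 × 769 = 1538
  O–H: 4 × 447 = 1788
  Σ(formed) = 3326 kJ
ΔH = Σ(broken) − Σ(formed) = 2696 − 3326 = −630 kJ
For 2× the reaction as written: 2 × (−630) = −1260 kJ

ΔH = −1260 kJ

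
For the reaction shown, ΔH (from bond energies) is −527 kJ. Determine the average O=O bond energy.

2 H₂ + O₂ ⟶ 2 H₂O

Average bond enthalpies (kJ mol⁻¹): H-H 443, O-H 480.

D(O=O) ≈ 507 kJ/mol

Let D be the O=O bond energy.
Σ(broken) = 2×443 + 1×D = 886 + D
Σ(formed) = 4×480 = 1920
ΔH = Σ(broken) − Σ(formed) = (886 + D) − (1920) = −1034 + D
Setting this equal to −527 kJ gives D = 507 kJ/mol.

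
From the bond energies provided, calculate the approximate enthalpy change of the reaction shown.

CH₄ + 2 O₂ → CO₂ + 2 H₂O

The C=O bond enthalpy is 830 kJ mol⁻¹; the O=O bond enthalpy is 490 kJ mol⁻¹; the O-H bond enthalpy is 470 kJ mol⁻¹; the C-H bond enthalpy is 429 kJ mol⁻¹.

ΔH ≈ −844 kJ

Bonds broken (reactants):
  C-H: 4 × 429 = 1716
  O=O: 2 × 490 = 980
  Σ(broken) = 2696 kJ
Bonds formed (products):
  C=O: 2 × 830 = 1660
  O-H: 4 × 470 = 1880
  Σ(formed) = 3540 kJ
ΔH = Σ(broken) − Σ(formed) = 2696 − 3540 = −844 kJ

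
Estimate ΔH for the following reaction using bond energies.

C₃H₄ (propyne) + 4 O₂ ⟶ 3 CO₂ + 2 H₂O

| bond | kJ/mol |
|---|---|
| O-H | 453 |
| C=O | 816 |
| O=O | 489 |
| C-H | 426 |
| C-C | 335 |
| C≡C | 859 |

ΔH ≈ −1854 kJ

Bonds broken (reactants):
  C≡C: 1 × 859 = 859
  C-C: 1 × 335 = 335
  C-H: 4 × 426 = 1704
  O=O: 4 × 489 = 1956
  Σ(broken) = 4854 kJ
Bonds formed (products):
  C=O: 6 × 816 = 4896
  O-H: 4 × 453 = 1812
  Σ(formed) = 6708 kJ
ΔH = Σ(broken) − Σ(formed) = 4854 − 6708 = −1854 kJ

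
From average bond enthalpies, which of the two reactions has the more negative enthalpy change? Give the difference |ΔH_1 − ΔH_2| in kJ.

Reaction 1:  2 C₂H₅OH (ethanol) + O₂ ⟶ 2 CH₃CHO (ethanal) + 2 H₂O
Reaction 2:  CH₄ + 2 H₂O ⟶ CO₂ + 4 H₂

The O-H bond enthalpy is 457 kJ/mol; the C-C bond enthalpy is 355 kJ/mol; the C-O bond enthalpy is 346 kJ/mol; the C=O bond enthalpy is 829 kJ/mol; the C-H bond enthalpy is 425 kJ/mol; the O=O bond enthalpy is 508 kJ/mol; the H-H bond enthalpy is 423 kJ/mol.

Reaction 1, by 700 kJ

Reaction 1:
  Bonds broken (reactants):
    C-C: 2 × 355 = 710
    C-H: 10 × 425 = 4250
    C-O: 2 × 346 = 692
    O-H: 2 × 457 = 914
    O=O: 1 × 508 = 508
    Σ(broken) = 7074 kJ
  Bonds formed (products):
    C-C: 2 × 355 = 710
    C-H: 8 × 425 = 3400
    C=O: 2 × 829 = 1658
    O-H: 4 × 457 = 1828
    Σ(formed) = 7596 kJ
  ΔH_1 = 7074 − 7596 = −522 kJ
Reaction 2:
  Bonds broken (reactants):
    C-H: 4 × 425 = 1700
    O-H: 4 × 457 = 1828
    Σ(broken) = 3528 kJ
  Bonds formed (products):
    C=O: 2 × 829 = 1658
    H-H: 4 × 423 = 1692
    Σ(formed) = 3350 kJ
  ΔH_2 = 3528 − 3350 = +178 kJ
ΔH_1 − ΔH_2 = −700 kJ, so reaction 1 has the more negative ΔH; |ΔH_1 − ΔH_2| = 700 kJ.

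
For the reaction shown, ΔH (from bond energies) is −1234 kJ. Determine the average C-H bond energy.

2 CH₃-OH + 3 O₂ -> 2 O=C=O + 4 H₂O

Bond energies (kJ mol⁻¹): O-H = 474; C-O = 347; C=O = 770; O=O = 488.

D(C-H) ≈ 422 kJ/mol

Let D be the C-H bond energy.
Σ(broken) = 6×D + 2×347 + 2×474 + 3×488 = 3106 + 6D
Σ(formed) = 4×770 + 8×474 = 6872
ΔH = Σ(broken) − Σ(formed) = (3106 + 6D) − (6872) = −3766 + 6D
Setting this equal to −1234 kJ gives 6D = 2532, so D = 422 kJ/mol.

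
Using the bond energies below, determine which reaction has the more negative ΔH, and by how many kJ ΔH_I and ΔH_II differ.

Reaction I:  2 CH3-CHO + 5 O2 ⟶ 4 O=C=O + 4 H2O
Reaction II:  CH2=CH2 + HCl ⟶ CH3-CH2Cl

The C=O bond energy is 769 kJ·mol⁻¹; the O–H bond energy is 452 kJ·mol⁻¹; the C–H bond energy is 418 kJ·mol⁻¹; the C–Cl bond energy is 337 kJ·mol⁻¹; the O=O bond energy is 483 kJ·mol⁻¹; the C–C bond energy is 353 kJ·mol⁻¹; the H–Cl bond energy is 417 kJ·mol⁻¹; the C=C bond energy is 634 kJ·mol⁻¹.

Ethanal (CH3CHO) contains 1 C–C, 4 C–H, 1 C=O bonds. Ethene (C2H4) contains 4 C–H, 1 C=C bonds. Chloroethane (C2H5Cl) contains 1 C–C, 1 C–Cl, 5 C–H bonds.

Reaction I, by 1708 kJ

Reaction I:
  Bonds broken (reactants):
    C–C: 2 × 353 = 706
    C–H: 8 × 418 = 3344
    C=O: 2 × 769 = 1538
    O=O: 5 × 483 = 2415
    Σ(broken) = 8003 kJ
  Bonds formed (products):
    C=O: 8 × 769 = 6152
    O–H: 8 × 452 = 3616
    Σ(formed) = 9768 kJ
  ΔH_I = 8003 − 9768 = −1765 kJ
Reaction II:
  Bonds broken (reactants):
    C–H: 4 × 418 = 1672
    C=C: 1 × 634 = 634
    H–Cl: 1 × 417 = 417
    Σ(broken) = 2723 kJ
  Bonds formed (products):
    C–C: 1 × 353 = 353
    C–Cl: 1 × 337 = 337
    C–H: 5 × 418 = 2090
    Σ(formed) = 2780 kJ
  ΔH_II = 2723 − 2780 = −57 kJ
ΔH_I − ΔH_II = −1708 kJ, so reaction I has the more negative ΔH; |ΔH_I − ΔH_II| = 1708 kJ.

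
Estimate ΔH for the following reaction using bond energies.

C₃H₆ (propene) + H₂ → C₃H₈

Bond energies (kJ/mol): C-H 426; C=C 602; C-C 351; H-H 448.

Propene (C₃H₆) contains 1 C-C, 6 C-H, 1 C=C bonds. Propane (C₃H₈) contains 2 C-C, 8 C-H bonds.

Bonds broken (reactants):
  C-C: 1 × 351 = 351
  C-H: 6 × 426 = 2556
  C=C: 1 × 602 = 602
  H-H: 1 × 448 = 448
  Σ(broken) = 3957 kJ
Bonds formed (products):
  C-C: 2 × 351 = 702
  C-H: 8 × 426 = 3408
  Σ(formed) = 4110 kJ
ΔH = Σ(broken) − Σ(formed) = 3957 − 4110 = −153 kJ

ΔH ≈ −153 kJ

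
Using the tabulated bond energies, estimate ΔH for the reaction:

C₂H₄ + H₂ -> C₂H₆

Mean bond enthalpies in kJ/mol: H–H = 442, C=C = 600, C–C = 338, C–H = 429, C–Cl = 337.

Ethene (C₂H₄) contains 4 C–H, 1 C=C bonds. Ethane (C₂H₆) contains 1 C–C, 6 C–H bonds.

Bonds broken (reactants):
  C–H: 4 × 429 = 1716
  C=C: 1 × 600 = 600
  H–H: 1 × 442 = 442
  Σ(broken) = 2758 kJ
Bonds formed (products):
  C–C: 1 × 338 = 338
  C–H: 6 × 429 = 2574
  Σ(formed) = 2912 kJ
ΔH = Σ(broken) − Σ(formed) = 2758 − 2912 = −154 kJ

ΔH ≈ −154 kJ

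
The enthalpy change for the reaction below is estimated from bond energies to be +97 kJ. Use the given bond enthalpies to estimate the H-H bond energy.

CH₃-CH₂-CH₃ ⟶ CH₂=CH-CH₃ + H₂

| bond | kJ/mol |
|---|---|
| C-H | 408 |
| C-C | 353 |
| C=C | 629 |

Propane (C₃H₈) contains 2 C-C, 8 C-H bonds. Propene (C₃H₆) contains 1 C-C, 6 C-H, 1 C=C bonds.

D(H-H) ≈ 443 kJ/mol

Let D be the H-H bond energy.
Σ(broken) = 2×353 + 8×408 = 3970
Σ(formed) = 1×353 + 6×408 + 1×629 + 1×D = 3430 + D
ΔH = Σ(broken) − Σ(formed) = (3970) − (3430 + D) = +540 − D
Setting this equal to +97 kJ gives D = 443 kJ/mol.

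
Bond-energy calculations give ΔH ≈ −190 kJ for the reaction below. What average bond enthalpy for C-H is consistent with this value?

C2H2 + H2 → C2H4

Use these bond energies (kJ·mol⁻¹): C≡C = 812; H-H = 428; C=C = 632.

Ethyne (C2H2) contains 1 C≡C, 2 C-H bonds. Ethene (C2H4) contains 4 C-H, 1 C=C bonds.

Let D be the C-H bond energy.
Σ(broken) = 1×812 + 2×D + 1×428 = 1240 + 2D
Σ(formed) = 4×D + 1×632 = 632 + 4D
ΔH = Σ(broken) − Σ(formed) = (1240 + 2D) − (632 + 4D) = +608 − 2D
Setting this equal to −190 kJ gives 2D = 798, so D = 399 kJ/mol.

D(C-H) ≈ 399 kJ/mol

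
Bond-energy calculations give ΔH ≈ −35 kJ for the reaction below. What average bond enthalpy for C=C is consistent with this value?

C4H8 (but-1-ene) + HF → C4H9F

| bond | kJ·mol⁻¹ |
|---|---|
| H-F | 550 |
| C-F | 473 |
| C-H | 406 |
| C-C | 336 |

Let D be the C=C bond energy.
Σ(broken) = 2×336 + 8×406 + 1×D + 1×550 = 4470 + D
Σ(formed) = 3×336 + 1×473 + 9×406 = 5135
ΔH = Σ(broken) − Σ(formed) = (4470 + D) − (5135) = −665 + D
Setting this equal to −35 kJ gives D = 630 kJ/mol.

D(C=C) ≈ 630 kJ/mol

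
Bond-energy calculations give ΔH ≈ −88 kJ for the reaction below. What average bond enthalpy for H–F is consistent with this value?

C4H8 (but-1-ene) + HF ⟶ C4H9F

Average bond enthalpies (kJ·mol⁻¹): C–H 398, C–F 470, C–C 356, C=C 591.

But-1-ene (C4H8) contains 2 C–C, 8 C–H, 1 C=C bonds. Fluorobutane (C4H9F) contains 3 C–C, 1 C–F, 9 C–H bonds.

Let D be the H–F bond energy.
Σ(broken) = 2×356 + 8×398 + 1×591 + 1×D = 4487 + D
Σ(formed) = 3×356 + 1×470 + 9×398 = 5120
ΔH = Σ(broken) − Σ(formed) = (4487 + D) − (5120) = −633 + D
Setting this equal to −88 kJ gives D = 545 kJ/mol.

D(H–F) ≈ 545 kJ/mol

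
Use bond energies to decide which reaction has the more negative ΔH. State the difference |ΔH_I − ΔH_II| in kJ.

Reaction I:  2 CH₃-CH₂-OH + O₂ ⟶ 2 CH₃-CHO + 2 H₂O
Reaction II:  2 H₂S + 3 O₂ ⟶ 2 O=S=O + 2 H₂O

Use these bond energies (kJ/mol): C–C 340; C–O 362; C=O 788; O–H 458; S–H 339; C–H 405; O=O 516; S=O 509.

Reaction I:
  Bonds broken (reactants):
    C–C: 2 × 340 = 680
    C–H: 10 × 405 = 4050
    C–O: 2 × 362 = 724
    O–H: 2 × 458 = 916
    O=O: 1 × 516 = 516
    Σ(broken) = 6886 kJ
  Bonds formed (products):
    C–C: 2 × 340 = 680
    C–H: 8 × 405 = 3240
    C=O: 2 × 788 = 1576
    O–H: 4 × 458 = 1832
    Σ(formed) = 7328 kJ
  ΔH_I = 6886 − 7328 = −442 kJ
Reaction II:
  Bonds broken (reactants):
    O=O: 3 × 516 = 1548
    S–H: 4 × 339 = 1356
    Σ(broken) = 2904 kJ
  Bonds formed (products):
    O–H: 4 × 458 = 1832
    S=O: 4 × 509 = 2036
    Σ(formed) = 3868 kJ
  ΔH_II = 2904 − 3868 = −964 kJ
ΔH_I − ΔH_II = +522 kJ, so reaction II has the more negative ΔH; |ΔH_I − ΔH_II| = 522 kJ.

Reaction II, by 522 kJ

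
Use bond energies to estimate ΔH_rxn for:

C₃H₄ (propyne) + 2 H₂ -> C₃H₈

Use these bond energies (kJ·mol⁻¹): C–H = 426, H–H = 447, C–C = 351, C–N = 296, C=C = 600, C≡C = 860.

ΔH ≈ −301 kJ

Bonds broken (reactants):
  C≡C: 1 × 860 = 860
  C–C: 1 × 351 = 351
  C–H: 4 × 426 = 1704
  H–H: 2 × 447 = 894
  Σ(broken) = 3809 kJ
Bonds formed (products):
  C–C: 2 × 351 = 702
  C–H: 8 × 426 = 3408
  Σ(formed) = 4110 kJ
ΔH = Σ(broken) − Σ(formed) = 3809 − 4110 = −301 kJ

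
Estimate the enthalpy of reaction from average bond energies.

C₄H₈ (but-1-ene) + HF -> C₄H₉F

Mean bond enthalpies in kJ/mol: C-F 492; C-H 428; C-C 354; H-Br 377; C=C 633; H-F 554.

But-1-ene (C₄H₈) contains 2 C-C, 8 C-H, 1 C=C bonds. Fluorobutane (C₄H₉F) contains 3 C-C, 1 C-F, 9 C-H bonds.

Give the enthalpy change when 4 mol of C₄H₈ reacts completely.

Bonds broken (reactants):
  C-C: 2 × 354 = 708
  C-H: 8 × 428 = 3424
  C=C: 1 × 633 = 633
  H-F: 1 × 554 = 554
  Σ(broken) = 5319 kJ
Bonds formed (products):
  C-C: 3 × 354 = 1062
  C-F: 1 × 492 = 492
  C-H: 9 × 428 = 3852
  Σ(formed) = 5406 kJ
ΔH = Σ(broken) − Σ(formed) = 5319 − 5406 = −87 kJ
For 4× the reaction as written: 4 × (−87) = −348 kJ

ΔH = −348 kJ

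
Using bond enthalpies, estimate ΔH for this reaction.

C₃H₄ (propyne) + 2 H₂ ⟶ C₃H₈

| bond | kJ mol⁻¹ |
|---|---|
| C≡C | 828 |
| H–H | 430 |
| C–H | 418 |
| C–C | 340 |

Bonds broken (reactants):
  C≡C: 1 × 828 = 828
  C–C: 1 × 340 = 340
  C–H: 4 × 418 = 1672
  H–H: 2 × 430 = 860
  Σ(broken) = 3700 kJ
Bonds formed (products):
  C–C: 2 × 340 = 680
  C–H: 8 × 418 = 3344
  Σ(formed) = 4024 kJ
ΔH = Σ(broken) − Σ(formed) = 3700 − 4024 = −324 kJ

ΔH ≈ −324 kJ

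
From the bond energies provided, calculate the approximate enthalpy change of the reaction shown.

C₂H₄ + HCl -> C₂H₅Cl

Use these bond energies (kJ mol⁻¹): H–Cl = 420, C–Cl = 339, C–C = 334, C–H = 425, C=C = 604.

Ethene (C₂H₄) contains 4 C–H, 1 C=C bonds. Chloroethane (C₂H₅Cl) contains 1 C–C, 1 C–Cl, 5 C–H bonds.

Bonds broken (reactants):
  C–H: 4 × 425 = 1700
  C=C: 1 × 604 = 604
  H–Cl: 1 × 420 = 420
  Σ(broken) = 2724 kJ
Bonds formed (products):
  C–C: 1 × 334 = 334
  C–Cl: 1 × 339 = 339
  C–H: 5 × 425 = 2125
  Σ(formed) = 2798 kJ
ΔH = Σ(broken) − Σ(formed) = 2724 − 2798 = −74 kJ

ΔH ≈ −74 kJ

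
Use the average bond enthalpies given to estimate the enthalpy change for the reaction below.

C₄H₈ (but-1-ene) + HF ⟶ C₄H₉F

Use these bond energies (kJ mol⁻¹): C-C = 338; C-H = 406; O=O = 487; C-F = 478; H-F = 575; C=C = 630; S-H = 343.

Bonds broken (reactants):
  C-C: 2 × 338 = 676
  C-H: 8 × 406 = 3248
  C=C: 1 × 630 = 630
  H-F: 1 × 575 = 575
  Σ(broken) = 5129 kJ
Bonds formed (products):
  C-C: 3 × 338 = 1014
  C-F: 1 × 478 = 478
  C-H: 9 × 406 = 3654
  Σ(formed) = 5146 kJ
ΔH = Σ(broken) − Σ(formed) = 5129 − 5146 = −17 kJ

ΔH ≈ −17 kJ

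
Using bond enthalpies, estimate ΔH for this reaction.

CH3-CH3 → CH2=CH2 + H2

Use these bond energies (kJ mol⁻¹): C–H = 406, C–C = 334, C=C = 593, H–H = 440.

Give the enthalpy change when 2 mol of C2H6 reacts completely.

ΔH = +226 kJ

Bonds broken (reactants):
  C–C: 1 × 334 = 334
  C–H: 6 × 406 = 2436
  Σ(broken) = 2770 kJ
Bonds formed (products):
  C–H: 4 × 406 = 1624
  C=C: 1 × 593 = 593
  H–H: 1 × 440 = 440
  Σ(formed) = 2657 kJ
ΔH = Σ(broken) − Σ(formed) = 2770 − 2657 = +113 kJ
For 2× the reaction as written: 2 × (+113) = +226 kJ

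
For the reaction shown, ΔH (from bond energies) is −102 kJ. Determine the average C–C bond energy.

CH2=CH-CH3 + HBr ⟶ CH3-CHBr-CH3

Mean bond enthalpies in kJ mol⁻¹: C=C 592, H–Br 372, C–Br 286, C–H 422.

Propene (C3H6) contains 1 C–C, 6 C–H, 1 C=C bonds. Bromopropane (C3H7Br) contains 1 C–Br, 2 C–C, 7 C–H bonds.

Let D be the C–C bond energy.
Σ(broken) = 1×D + 6×422 + 1×592 + 1×372 = 3496 + D
Σ(formed) = 1×286 + 2×D + 7×422 = 3240 + 2D
ΔH = Σ(broken) − Σ(formed) = (3496 + D) − (3240 + 2D) = +256 − D
Setting this equal to −102 kJ gives D = 358 kJ/mol.

D(C–C) ≈ 358 kJ/mol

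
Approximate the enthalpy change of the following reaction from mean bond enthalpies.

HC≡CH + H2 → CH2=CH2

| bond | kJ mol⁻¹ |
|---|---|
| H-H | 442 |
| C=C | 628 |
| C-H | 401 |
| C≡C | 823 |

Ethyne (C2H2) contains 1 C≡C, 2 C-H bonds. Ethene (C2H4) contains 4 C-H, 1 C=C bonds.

Bonds broken (reactants):
  C≡C: 1 × 823 = 823
  C-H: 2 × 401 = 802
  H-H: 1 × 442 = 442
  Σ(broken) = 2067 kJ
Bonds formed (products):
  C-H: 4 × 401 = 1604
  C=C: 1 × 628 = 628
  Σ(formed) = 2232 kJ
ΔH = Σ(broken) − Σ(formed) = 2067 − 2232 = −165 kJ

ΔH ≈ −165 kJ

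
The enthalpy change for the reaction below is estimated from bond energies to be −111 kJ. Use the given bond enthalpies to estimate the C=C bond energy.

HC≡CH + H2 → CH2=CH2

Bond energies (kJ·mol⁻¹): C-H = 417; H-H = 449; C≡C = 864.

D(C=C) ≈ 590 kJ/mol

Let D be the C=C bond energy.
Σ(broken) = 1×864 + 2×417 + 1×449 = 2147
Σ(formed) = 4×417 + 1×D = 1668 + D
ΔH = Σ(broken) − Σ(formed) = (2147) − (1668 + D) = +479 − D
Setting this equal to −111 kJ gives D = 590 kJ/mol.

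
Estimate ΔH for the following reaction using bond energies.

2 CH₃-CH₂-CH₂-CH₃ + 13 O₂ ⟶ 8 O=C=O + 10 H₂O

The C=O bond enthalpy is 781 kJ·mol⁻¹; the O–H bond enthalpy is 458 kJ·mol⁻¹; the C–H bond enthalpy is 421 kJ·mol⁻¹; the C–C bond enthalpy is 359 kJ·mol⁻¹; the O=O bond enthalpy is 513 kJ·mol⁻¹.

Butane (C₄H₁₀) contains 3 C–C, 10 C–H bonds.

ΔH ≈ −4413 kJ

Bonds broken (reactants):
  C–C: 6 × 359 = 2154
  C–H: 20 × 421 = 8420
  O=O: 13 × 513 = 6669
  Σ(broken) = 17243 kJ
Bonds formed (products):
  C=O: 16 × 781 = 12496
  O–H: 20 × 458 = 9160
  Σ(formed) = 21656 kJ
ΔH = Σ(broken) − Σ(formed) = 17243 − 21656 = −4413 kJ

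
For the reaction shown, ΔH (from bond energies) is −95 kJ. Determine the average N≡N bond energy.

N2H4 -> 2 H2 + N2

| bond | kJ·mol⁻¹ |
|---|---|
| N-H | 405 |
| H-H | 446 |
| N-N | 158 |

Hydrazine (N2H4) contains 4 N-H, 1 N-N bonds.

Let D be the N≡N bond energy.
Σ(broken) = 4×405 + 1×158 = 1778
Σ(formed) = 2×446 + 1×D = 892 + D
ΔH = Σ(broken) − Σ(formed) = (1778) − (892 + D) = +886 − D
Setting this equal to −95 kJ gives D = 981 kJ/mol.

D(N≡N) ≈ 981 kJ/mol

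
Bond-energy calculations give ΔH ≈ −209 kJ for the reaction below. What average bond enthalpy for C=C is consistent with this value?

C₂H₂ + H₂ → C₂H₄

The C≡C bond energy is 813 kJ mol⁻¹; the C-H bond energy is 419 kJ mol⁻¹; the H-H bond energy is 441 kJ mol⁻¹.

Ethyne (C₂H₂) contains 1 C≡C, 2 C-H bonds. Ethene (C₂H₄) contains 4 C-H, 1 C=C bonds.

Let D be the C=C bond energy.
Σ(broken) = 1×813 + 2×419 + 1×441 = 2092
Σ(formed) = 4×419 + 1×D = 1676 + D
ΔH = Σ(broken) − Σ(formed) = (2092) − (1676 + D) = +416 − D
Setting this equal to −209 kJ gives D = 625 kJ/mol.

D(C=C) ≈ 625 kJ/mol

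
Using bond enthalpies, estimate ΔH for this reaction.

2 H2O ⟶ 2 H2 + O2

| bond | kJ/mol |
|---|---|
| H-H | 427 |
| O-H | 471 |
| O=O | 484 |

Bonds broken (reactants):
  O-H: 4 × 471 = 1884
  Σ(broken) = 1884 kJ
Bonds formed (products):
  H-H: 2 × 427 = 854
  O=O: 1 × 484 = 484
  Σ(formed) = 1338 kJ
ΔH = Σ(broken) − Σ(formed) = 1884 − 1338 = +546 kJ

ΔH ≈ +546 kJ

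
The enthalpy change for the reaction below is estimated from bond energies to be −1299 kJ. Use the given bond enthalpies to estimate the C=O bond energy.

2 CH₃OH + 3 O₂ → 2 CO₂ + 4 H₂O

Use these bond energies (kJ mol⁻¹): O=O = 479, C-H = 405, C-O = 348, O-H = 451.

Let D be the C=O bond energy.
Σ(broken) = 6×405 + 2×348 + 2×451 + 3×479 = 5465
Σ(formed) = 4×D + 8×451 = 3608 + 4D
ΔH = Σ(broken) − Σ(formed) = (5465) − (3608 + 4D) = +1857 − 4D
Setting this equal to −1299 kJ gives 4D = 3156, so D = 789 kJ/mol.

D(C=O) ≈ 789 kJ/mol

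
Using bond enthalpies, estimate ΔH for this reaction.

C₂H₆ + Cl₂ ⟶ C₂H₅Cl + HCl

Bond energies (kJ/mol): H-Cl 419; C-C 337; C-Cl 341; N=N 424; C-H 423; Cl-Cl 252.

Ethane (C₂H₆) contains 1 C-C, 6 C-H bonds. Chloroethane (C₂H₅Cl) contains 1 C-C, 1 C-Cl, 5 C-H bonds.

ΔH ≈ −85 kJ

Bonds broken (reactants):
  C-C: 1 × 337 = 337
  C-H: 6 × 423 = 2538
  Cl-Cl: 1 × 252 = 252
  Σ(broken) = 3127 kJ
Bonds formed (products):
  C-C: 1 × 337 = 337
  C-Cl: 1 × 341 = 341
  C-H: 5 × 423 = 2115
  H-Cl: 1 × 419 = 419
  Σ(formed) = 3212 kJ
ΔH = Σ(broken) − Σ(formed) = 3127 − 3212 = −85 kJ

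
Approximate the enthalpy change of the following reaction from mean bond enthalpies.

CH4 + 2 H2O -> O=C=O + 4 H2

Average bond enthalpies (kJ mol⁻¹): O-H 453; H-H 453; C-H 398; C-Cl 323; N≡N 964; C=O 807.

Bonds broken (reactants):
  C-H: 4 × 398 = 1592
  O-H: 4 × 453 = 1812
  Σ(broken) = 3404 kJ
Bonds formed (products):
  C=O: 2 × 807 = 1614
  H-H: 4 × 453 = 1812
  Σ(formed) = 3426 kJ
ΔH = Σ(broken) − Σ(formed) = 3404 − 3426 = −22 kJ

ΔH ≈ −22 kJ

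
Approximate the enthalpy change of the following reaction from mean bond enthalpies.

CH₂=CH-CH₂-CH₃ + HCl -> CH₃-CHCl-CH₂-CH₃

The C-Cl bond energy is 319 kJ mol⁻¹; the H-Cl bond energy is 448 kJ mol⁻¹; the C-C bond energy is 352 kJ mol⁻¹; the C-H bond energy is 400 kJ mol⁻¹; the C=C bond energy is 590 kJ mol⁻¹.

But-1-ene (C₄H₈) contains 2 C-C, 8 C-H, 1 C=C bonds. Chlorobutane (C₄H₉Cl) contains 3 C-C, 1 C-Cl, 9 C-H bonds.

ΔH ≈ −33 kJ

Bonds broken (reactants):
  C-C: 2 × 352 = 704
  C-H: 8 × 400 = 3200
  C=C: 1 × 590 = 590
  H-Cl: 1 × 448 = 448
  Σ(broken) = 4942 kJ
Bonds formed (products):
  C-C: 3 × 352 = 1056
  C-Cl: 1 × 319 = 319
  C-H: 9 × 400 = 3600
  Σ(formed) = 4975 kJ
ΔH = Σ(broken) − Σ(formed) = 4942 − 4975 = −33 kJ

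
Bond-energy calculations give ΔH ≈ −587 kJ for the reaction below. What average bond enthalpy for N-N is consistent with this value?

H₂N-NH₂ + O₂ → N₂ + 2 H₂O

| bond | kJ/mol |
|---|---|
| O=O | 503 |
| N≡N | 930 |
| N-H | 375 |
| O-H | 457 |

D(N-N) ≈ 168 kJ/mol

Let D be the N-N bond energy.
Σ(broken) = 4×375 + 1×D + 1×503 = 2003 + D
Σ(formed) = 1×930 + 4×457 = 2758
ΔH = Σ(broken) − Σ(formed) = (2003 + D) − (2758) = −755 + D
Setting this equal to −587 kJ gives D = 168 kJ/mol.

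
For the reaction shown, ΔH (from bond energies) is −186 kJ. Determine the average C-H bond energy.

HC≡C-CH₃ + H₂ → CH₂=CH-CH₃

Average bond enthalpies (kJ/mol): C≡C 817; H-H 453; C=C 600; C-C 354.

D(C-H) ≈ 428 kJ/mol

Let D be the C-H bond energy.
Σ(broken) = 1×817 + 1×354 + 4×D + 1×453 = 1624 + 4D
Σ(formed) = 1×354 + 6×D + 1×600 = 954 + 6D
ΔH = Σ(broken) − Σ(formed) = (1624 + 4D) − (954 + 6D) = +670 − 2D
Setting this equal to −186 kJ gives 2D = 856, so D = 428 kJ/mol.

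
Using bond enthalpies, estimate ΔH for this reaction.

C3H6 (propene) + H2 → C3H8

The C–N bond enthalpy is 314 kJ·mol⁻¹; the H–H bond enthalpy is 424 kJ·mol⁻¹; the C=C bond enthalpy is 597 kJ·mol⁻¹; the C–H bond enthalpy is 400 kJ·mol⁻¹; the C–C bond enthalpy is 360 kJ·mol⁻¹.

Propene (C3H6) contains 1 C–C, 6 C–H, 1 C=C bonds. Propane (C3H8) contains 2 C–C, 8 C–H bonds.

ΔH ≈ −139 kJ

Bonds broken (reactants):
  C–C: 1 × 360 = 360
  C–H: 6 × 400 = 2400
  C=C: 1 × 597 = 597
  H–H: 1 × 424 = 424
  Σ(broken) = 3781 kJ
Bonds formed (products):
  C–C: 2 × 360 = 720
  C–H: 8 × 400 = 3200
  Σ(formed) = 3920 kJ
ΔH = Σ(broken) − Σ(formed) = 3781 − 3920 = −139 kJ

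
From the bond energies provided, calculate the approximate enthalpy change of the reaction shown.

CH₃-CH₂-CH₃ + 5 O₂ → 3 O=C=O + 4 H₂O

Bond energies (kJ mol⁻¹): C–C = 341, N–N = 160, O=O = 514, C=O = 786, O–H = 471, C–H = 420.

Bonds broken (reactants):
  C–C: 2 × 341 = 682
  C–H: 8 × 420 = 3360
  O=O: 5 × 514 = 2570
  Σ(broken) = 6612 kJ
Bonds formed (products):
  C=O: 6 × 786 = 4716
  O–H: 8 × 471 = 3768
  Σ(formed) = 8484 kJ
ΔH = Σ(broken) − Σ(formed) = 6612 − 8484 = −1872 kJ

ΔH ≈ −1872 kJ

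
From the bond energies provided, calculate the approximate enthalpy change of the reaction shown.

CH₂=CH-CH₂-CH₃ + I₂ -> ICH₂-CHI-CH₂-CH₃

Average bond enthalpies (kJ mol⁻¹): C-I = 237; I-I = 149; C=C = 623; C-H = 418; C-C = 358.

ΔH ≈ −60 kJ

Bonds broken (reactants):
  C-C: 2 × 358 = 716
  C-H: 8 × 418 = 3344
  C=C: 1 × 623 = 623
  I-I: 1 × 149 = 149
  Σ(broken) = 4832 kJ
Bonds formed (products):
  C-C: 3 × 358 = 1074
  C-H: 8 × 418 = 3344
  C-I: 2 × 237 = 474
  Σ(formed) = 4892 kJ
ΔH = Σ(broken) − Σ(formed) = 4832 − 4892 = −60 kJ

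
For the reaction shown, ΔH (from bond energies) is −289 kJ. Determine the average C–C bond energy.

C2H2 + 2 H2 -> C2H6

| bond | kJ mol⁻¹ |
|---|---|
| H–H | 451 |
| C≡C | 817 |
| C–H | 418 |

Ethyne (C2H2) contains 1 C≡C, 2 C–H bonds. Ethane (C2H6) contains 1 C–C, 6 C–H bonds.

D(C–C) ≈ 336 kJ/mol

Let D be the C–C bond energy.
Σ(broken) = 1×817 + 2×418 + 2×451 = 2555
Σ(formed) = 1×D + 6×418 = 2508 + D
ΔH = Σ(broken) − Σ(formed) = (2555) − (2508 + D) = +47 − D
Setting this equal to −289 kJ gives D = 336 kJ/mol.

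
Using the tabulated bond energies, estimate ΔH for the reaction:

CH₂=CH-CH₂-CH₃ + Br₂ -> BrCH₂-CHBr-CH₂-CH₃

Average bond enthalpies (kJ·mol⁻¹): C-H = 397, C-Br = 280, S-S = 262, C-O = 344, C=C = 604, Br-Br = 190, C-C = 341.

ΔH ≈ −107 kJ

Bonds broken (reactants):
  Br-Br: 1 × 190 = 190
  C-C: 2 × 341 = 682
  C-H: 8 × 397 = 3176
  C=C: 1 × 604 = 604
  Σ(broken) = 4652 kJ
Bonds formed (products):
  C-Br: 2 × 280 = 560
  C-C: 3 × 341 = 1023
  C-H: 8 × 397 = 3176
  Σ(formed) = 4759 kJ
ΔH = Σ(broken) − Σ(formed) = 4652 − 4759 = −107 kJ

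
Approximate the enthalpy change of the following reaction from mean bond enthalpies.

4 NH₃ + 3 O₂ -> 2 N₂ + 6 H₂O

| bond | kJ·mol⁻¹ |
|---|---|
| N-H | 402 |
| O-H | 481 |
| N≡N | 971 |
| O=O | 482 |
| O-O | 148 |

ΔH ≈ −1444 kJ

Bonds broken (reactants):
  N-H: 12 × 402 = 4824
  O=O: 3 × 482 = 1446
  Σ(broken) = 6270 kJ
Bonds formed (products):
  N≡N: 2 × 971 = 1942
  O-H: 12 × 481 = 5772
  Σ(formed) = 7714 kJ
ΔH = Σ(broken) − Σ(formed) = 6270 − 7714 = −1444 kJ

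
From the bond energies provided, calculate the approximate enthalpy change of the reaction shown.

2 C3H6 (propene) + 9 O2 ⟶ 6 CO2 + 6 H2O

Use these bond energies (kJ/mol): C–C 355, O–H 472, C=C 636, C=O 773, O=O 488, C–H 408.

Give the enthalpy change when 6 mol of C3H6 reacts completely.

Bonds broken (reactants):
  C–C: 2 × 355 = 710
  C–H: 12 × 408 = 4896
  C=C: 2 × 636 = 1272
  O=O: 9 × 488 = 4392
  Σ(broken) = 11270 kJ
Bonds formed (products):
  C=O: 12 × 773 = 9276
  O–H: 12 × 472 = 5664
  Σ(formed) = 14940 kJ
ΔH = Σ(broken) − Σ(formed) = 11270 − 14940 = −3670 kJ
For 3× the reaction as written: 3 × (−3670) = −11010 kJ

ΔH = −11010 kJ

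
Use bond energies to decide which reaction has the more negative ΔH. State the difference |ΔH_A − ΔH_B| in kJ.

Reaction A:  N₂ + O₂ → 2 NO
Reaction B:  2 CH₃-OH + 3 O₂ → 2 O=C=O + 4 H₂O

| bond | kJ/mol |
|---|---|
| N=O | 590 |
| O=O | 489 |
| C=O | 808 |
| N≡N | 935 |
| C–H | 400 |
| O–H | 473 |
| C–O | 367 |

Reaction B, by 1713 kJ

Reaction A:
  Bonds broken (reactants):
    N≡N: 1 × 935 = 935
    O=O: 1 × 489 = 489
    Σ(broken) = 1424 kJ
  Bonds formed (products):
    N=O: 2 × 590 = 1180
    Σ(formed) = 1180 kJ
  ΔH_A = 1424 − 1180 = +244 kJ
Reaction B:
  Bonds broken (reactants):
    C–H: 6 × 400 = 2400
    C–O: 2 × 367 = 734
    O–H: 2 × 473 = 946
    O=O: 3 × 489 = 1467
    Σ(broken) = 5547 kJ
  Bonds formed (products):
    C=O: 4 × 808 = 3232
    O–H: 8 × 473 = 3784
    Σ(formed) = 7016 kJ
  ΔH_B = 5547 − 7016 = −1469 kJ
ΔH_A − ΔH_B = +1713 kJ, so reaction B has the more negative ΔH; |ΔH_A − ΔH_B| = 1713 kJ.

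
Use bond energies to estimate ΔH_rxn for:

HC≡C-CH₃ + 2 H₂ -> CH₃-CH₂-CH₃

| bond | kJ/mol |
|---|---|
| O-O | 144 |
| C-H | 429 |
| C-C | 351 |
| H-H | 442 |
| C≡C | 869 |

ΔH ≈ −314 kJ

Bonds broken (reactants):
  C≡C: 1 × 869 = 869
  C-C: 1 × 351 = 351
  C-H: 4 × 429 = 1716
  H-H: 2 × 442 = 884
  Σ(broken) = 3820 kJ
Bonds formed (products):
  C-C: 2 × 351 = 702
  C-H: 8 × 429 = 3432
  Σ(formed) = 4134 kJ
ΔH = Σ(broken) − Σ(formed) = 3820 − 4134 = −314 kJ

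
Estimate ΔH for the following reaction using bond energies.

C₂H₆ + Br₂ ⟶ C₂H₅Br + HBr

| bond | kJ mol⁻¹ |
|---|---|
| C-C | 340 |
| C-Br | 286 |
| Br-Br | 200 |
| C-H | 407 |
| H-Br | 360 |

Bonds broken (reactants):
  Br-Br: 1 × 200 = 200
  C-C: 1 × 340 = 340
  C-H: 6 × 407 = 2442
  Σ(broken) = 2982 kJ
Bonds formed (products):
  C-Br: 1 × 286 = 286
  C-C: 1 × 340 = 340
  C-H: 5 × 407 = 2035
  H-Br: 1 × 360 = 360
  Σ(formed) = 3021 kJ
ΔH = Σ(broken) − Σ(formed) = 2982 − 3021 = −39 kJ

ΔH ≈ −39 kJ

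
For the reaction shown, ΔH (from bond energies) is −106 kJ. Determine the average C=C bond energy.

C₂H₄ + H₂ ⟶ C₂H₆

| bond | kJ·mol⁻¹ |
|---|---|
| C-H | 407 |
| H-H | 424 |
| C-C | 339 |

D(C=C) ≈ 623 kJ/mol

Let D be the C=C bond energy.
Σ(broken) = 4×407 + 1×D + 1×424 = 2052 + D
Σ(formed) = 1×339 + 6×407 = 2781
ΔH = Σ(broken) − Σ(formed) = (2052 + D) − (2781) = −729 + D
Setting this equal to −106 kJ gives D = 623 kJ/mol.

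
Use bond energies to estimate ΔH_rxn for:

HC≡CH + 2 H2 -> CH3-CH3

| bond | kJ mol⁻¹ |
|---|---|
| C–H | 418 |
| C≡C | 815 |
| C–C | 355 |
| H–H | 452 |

Bonds broken (reactants):
  C≡C: 1 × 815 = 815
  C–H: 2 × 418 = 836
  H–H: 2 × 452 = 904
  Σ(broken) = 2555 kJ
Bonds formed (products):
  C–C: 1 × 355 = 355
  C–H: 6 × 418 = 2508
  Σ(formed) = 2863 kJ
ΔH = Σ(broken) − Σ(formed) = 2555 − 2863 = −308 kJ

ΔH ≈ −308 kJ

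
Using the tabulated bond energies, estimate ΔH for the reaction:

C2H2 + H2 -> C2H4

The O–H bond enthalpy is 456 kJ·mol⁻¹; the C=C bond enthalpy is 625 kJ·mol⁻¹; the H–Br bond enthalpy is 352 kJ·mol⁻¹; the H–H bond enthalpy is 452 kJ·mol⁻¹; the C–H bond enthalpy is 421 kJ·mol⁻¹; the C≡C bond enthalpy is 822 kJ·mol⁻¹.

ΔH ≈ −193 kJ

Bonds broken (reactants):
  C≡C: 1 × 822 = 822
  C–H: 2 × 421 = 842
  H–H: 1 × 452 = 452
  Σ(broken) = 2116 kJ
Bonds formed (products):
  C–H: 4 × 421 = 1684
  C=C: 1 × 625 = 625
  Σ(formed) = 2309 kJ
ΔH = Σ(broken) − Σ(formed) = 2116 − 2309 = −193 kJ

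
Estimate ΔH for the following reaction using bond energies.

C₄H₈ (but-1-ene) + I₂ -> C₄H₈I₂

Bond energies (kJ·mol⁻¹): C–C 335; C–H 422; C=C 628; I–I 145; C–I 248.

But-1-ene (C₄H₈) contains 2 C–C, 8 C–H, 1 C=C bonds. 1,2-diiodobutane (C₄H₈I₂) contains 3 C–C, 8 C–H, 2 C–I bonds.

Bonds broken (reactants):
  C–C: 2 × 335 = 670
  C–H: 8 × 422 = 3376
  C=C: 1 × 628 = 628
  I–I: 1 × 145 = 145
  Σ(broken) = 4819 kJ
Bonds formed (products):
  C–C: 3 × 335 = 1005
  C–H: 8 × 422 = 3376
  C–I: 2 × 248 = 496
  Σ(formed) = 4877 kJ
ΔH = Σ(broken) − Σ(formed) = 4819 − 4877 = −58 kJ

ΔH ≈ −58 kJ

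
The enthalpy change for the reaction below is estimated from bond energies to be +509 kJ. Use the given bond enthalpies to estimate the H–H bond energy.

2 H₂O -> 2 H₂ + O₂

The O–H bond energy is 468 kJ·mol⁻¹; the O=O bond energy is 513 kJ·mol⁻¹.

D(H–H) ≈ 425 kJ/mol

Let D be the H–H bond energy.
Σ(broken) = 4×468 = 1872
Σ(formed) = 2×D + 1×513 = 513 + 2D
ΔH = Σ(broken) − Σ(formed) = (1872) − (513 + 2D) = +1359 − 2D
Setting this equal to +509 kJ gives 2D = 850, so D = 425 kJ/mol.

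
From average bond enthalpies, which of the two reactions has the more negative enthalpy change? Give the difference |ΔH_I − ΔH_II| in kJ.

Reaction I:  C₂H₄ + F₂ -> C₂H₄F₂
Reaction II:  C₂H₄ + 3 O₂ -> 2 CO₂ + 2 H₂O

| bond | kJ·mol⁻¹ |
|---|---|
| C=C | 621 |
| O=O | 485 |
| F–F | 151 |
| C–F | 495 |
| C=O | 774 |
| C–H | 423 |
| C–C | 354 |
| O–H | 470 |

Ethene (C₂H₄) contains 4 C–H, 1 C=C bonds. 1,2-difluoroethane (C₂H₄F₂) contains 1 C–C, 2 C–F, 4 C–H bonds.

Reaction I:
  Bonds broken (reactants):
    C–H: 4 × 423 = 1692
    C=C: 1 × 621 = 621
    F–F: 1 × 151 = 151
    Σ(broken) = 2464 kJ
  Bonds formed (products):
    C–C: 1 × 354 = 354
    C–F: 2 × 495 = 990
    C–H: 4 × 423 = 1692
    Σ(formed) = 3036 kJ
  ΔH_I = 2464 − 3036 = −572 kJ
Reaction II:
  Bonds broken (reactants):
    C–H: 4 × 423 = 1692
    C=C: 1 × 621 = 621
    O=O: 3 × 485 = 1455
    Σ(broken) = 3768 kJ
  Bonds formed (products):
    C=O: 4 × 774 = 3096
    O–H: 4 × 470 = 1880
    Σ(formed) = 4976 kJ
  ΔH_II = 3768 − 4976 = −1208 kJ
ΔH_I − ΔH_II = +636 kJ, so reaction II has the more negative ΔH; |ΔH_I − ΔH_II| = 636 kJ.

Reaction II, by 636 kJ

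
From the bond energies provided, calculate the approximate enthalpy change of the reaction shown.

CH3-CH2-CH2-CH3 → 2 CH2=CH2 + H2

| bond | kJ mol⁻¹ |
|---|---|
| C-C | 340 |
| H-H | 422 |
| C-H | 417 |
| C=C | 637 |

Bonds broken (reactants):
  C-C: 3 × 340 = 1020
  C-H: 10 × 417 = 4170
  Σ(broken) = 5190 kJ
Bonds formed (products):
  C-H: 8 × 417 = 3336
  C=C: 2 × 637 = 1274
  H-H: 1 × 422 = 422
  Σ(formed) = 5032 kJ
ΔH = Σ(broken) − Σ(formed) = 5190 − 5032 = +158 kJ

ΔH ≈ +158 kJ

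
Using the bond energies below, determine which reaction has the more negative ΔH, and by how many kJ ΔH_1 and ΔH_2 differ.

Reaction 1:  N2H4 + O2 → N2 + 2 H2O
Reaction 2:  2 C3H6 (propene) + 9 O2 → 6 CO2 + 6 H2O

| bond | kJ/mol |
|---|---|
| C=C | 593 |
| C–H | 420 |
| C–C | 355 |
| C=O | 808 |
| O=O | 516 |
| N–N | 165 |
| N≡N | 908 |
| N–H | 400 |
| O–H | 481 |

Reaction 1:
  Bonds broken (reactants):
    N–H: 4 × 400 = 1600
    N–N: 1 × 165 = 165
    O=O: 1 × 516 = 516
    Σ(broken) = 2281 kJ
  Bonds formed (products):
    N≡N: 1 × 908 = 908
    O–H: 4 × 481 = 1924
    Σ(formed) = 2832 kJ
  ΔH_1 = 2281 − 2832 = −551 kJ
Reaction 2:
  Bonds broken (reactants):
    C–C: 2 × 355 = 710
    C–H: 12 × 420 = 5040
    C=C: 2 × 593 = 1186
    O=O: 9 × 516 = 4644
    Σ(broken) = 11580 kJ
  Bonds formed (products):
    C=O: 12 × 808 = 9696
    O–H: 12 × 481 = 5772
    Σ(formed) = 15468 kJ
  ΔH_2 = 11580 − 15468 = −3888 kJ
ΔH_1 − ΔH_2 = +3337 kJ, so reaction 2 has the more negative ΔH; |ΔH_1 − ΔH_2| = 3337 kJ.

Reaction 2, by 3337 kJ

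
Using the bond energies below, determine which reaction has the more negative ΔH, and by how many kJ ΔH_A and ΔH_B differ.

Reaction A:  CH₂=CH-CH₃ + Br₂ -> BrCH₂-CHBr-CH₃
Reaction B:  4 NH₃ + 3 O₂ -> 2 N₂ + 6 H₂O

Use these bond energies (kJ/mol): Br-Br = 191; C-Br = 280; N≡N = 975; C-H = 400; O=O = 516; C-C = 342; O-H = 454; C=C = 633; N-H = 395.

Reaction A:
  Bonds broken (reactants):
    Br-Br: 1 × 191 = 191
    C-C: 1 × 342 = 342
    C-H: 6 × 400 = 2400
    C=C: 1 × 633 = 633
    Σ(broken) = 3566 kJ
  Bonds formed (products):
    C-Br: 2 × 280 = 560
    C-C: 2 × 342 = 684
    C-H: 6 × 400 = 2400
    Σ(formed) = 3644 kJ
  ΔH_A = 3566 − 3644 = −78 kJ
Reaction B:
  Bonds broken (reactants):
    N-H: 12 × 395 = 4740
    O=O: 3 × 516 = 1548
    Σ(broken) = 6288 kJ
  Bonds formed (products):
    N≡N: 2 × 975 = 1950
    O-H: 12 × 454 = 5448
    Σ(formed) = 7398 kJ
  ΔH_B = 6288 − 7398 = −1110 kJ
ΔH_A − ΔH_B = +1032 kJ, so reaction B has the more negative ΔH; |ΔH_A − ΔH_B| = 1032 kJ.

Reaction B, by 1032 kJ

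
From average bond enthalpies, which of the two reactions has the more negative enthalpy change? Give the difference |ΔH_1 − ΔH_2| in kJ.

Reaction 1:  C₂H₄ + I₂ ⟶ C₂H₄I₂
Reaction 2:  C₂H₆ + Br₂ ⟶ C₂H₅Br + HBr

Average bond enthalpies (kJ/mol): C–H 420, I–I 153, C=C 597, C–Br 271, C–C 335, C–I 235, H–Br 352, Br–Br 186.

Reaction 1, by 38 kJ

Reaction 1:
  Bonds broken (reactants):
    C–H: 4 × 420 = 1680
    C=C: 1 × 597 = 597
    I–I: 1 × 153 = 153
    Σ(broken) = 2430 kJ
  Bonds formed (products):
    C–C: 1 × 335 = 335
    C–H: 4 × 420 = 1680
    C–I: 2 × 235 = 470
    Σ(formed) = 2485 kJ
  ΔH_1 = 2430 − 2485 = −55 kJ
Reaction 2:
  Bonds broken (reactants):
    Br–Br: 1 × 186 = 186
    C–C: 1 × 335 = 335
    C–H: 6 × 420 = 2520
    Σ(broken) = 3041 kJ
  Bonds formed (products):
    C–Br: 1 × 271 = 271
    C–C: 1 × 335 = 335
    C–H: 5 × 420 = 2100
    H–Br: 1 × 352 = 352
    Σ(formed) = 3058 kJ
  ΔH_2 = 3041 − 3058 = −17 kJ
ΔH_1 − ΔH_2 = −38 kJ, so reaction 1 has the more negative ΔH; |ΔH_1 − ΔH_2| = 38 kJ.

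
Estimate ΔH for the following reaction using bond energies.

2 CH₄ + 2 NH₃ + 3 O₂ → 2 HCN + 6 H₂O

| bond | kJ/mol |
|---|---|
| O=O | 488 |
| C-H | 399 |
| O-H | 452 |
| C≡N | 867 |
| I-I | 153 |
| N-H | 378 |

Bonds broken (reactants):
  C-H: 8 × 399 = 3192
  N-H: 6 × 378 = 2268
  O=O: 3 × 488 = 1464
  Σ(broken) = 6924 kJ
Bonds formed (products):
  C≡N: 2 × 867 = 1734
  C-H: 2 × 399 = 798
  O-H: 12 × 452 = 5424
  Σ(formed) = 7956 kJ
ΔH = Σ(broken) − Σ(formed) = 6924 − 7956 = −1032 kJ

ΔH ≈ −1032 kJ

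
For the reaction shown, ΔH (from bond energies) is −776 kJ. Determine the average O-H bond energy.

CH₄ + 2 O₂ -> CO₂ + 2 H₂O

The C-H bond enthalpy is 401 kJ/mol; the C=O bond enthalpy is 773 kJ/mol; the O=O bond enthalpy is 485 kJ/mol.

Let D be the O-H bond energy.
Σ(broken) = 4×401 + 2×485 = 2574
Σ(formed) = 2×773 + 4×D = 1546 + 4D
ΔH = Σ(broken) − Σ(formed) = (2574) − (1546 + 4D) = +1028 − 4D
Setting this equal to −776 kJ gives 4D = 1804, so D = 451 kJ/mol.

D(O-H) ≈ 451 kJ/mol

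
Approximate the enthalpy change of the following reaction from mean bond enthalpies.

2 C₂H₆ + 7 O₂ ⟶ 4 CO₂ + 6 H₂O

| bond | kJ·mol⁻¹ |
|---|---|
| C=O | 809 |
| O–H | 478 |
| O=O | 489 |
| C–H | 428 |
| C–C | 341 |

ΔH ≈ −2967 kJ

Bonds broken (reactants):
  C–C: 2 × 341 = 682
  C–H: 12 × 428 = 5136
  O=O: 7 × 489 = 3423
  Σ(broken) = 9241 kJ
Bonds formed (products):
  C=O: 8 × 809 = 6472
  O–H: 12 × 478 = 5736
  Σ(formed) = 12208 kJ
ΔH = Σ(broken) − Σ(formed) = 9241 − 12208 = −2967 kJ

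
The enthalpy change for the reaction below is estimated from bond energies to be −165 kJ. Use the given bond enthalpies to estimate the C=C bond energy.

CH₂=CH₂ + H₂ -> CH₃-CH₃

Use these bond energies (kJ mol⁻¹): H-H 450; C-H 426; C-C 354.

Let D be the C=C bond energy.
Σ(broken) = 4×426 + 1×D + 1×450 = 2154 + D
Σ(formed) = 1×354 + 6×426 = 2910
ΔH = Σ(broken) − Σ(formed) = (2154 + D) − (2910) = −756 + D
Setting this equal to −165 kJ gives D = 591 kJ/mol.

D(C=C) ≈ 591 kJ/mol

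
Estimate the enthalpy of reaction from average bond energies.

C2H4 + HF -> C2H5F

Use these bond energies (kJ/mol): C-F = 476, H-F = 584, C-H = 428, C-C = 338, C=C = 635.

ΔH ≈ −23 kJ

Bonds broken (reactants):
  C-H: 4 × 428 = 1712
  C=C: 1 × 635 = 635
  H-F: 1 × 584 = 584
  Σ(broken) = 2931 kJ
Bonds formed (products):
  C-C: 1 × 338 = 338
  C-F: 1 × 476 = 476
  C-H: 5 × 428 = 2140
  Σ(formed) = 2954 kJ
ΔH = Σ(broken) − Σ(formed) = 2931 − 2954 = −23 kJ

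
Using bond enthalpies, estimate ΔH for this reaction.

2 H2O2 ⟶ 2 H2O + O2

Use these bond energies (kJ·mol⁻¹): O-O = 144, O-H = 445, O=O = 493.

ΔH ≈ −205 kJ

Bonds broken (reactants):
  O-H: 4 × 445 = 1780
  O-O: 2 × 144 = 288
  Σ(broken) = 2068 kJ
Bonds formed (products):
  O-H: 4 × 445 = 1780
  O=O: 1 × 493 = 493
  Σ(formed) = 2273 kJ
ΔH = Σ(broken) − Σ(formed) = 2068 − 2273 = −205 kJ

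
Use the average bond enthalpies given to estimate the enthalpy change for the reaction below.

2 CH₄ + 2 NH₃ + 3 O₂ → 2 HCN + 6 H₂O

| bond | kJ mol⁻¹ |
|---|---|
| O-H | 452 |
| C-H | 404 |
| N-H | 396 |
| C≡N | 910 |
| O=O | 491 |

Bonds broken (reactants):
  C-H: 8 × 404 = 3232
  N-H: 6 × 396 = 2376
  O=O: 3 × 491 = 1473
  Σ(broken) = 7081 kJ
Bonds formed (products):
  C≡N: 2 × 910 = 1820
  C-H: 2 × 404 = 808
  O-H: 12 × 452 = 5424
  Σ(formed) = 8052 kJ
ΔH = Σ(broken) − Σ(formed) = 7081 − 8052 = −971 kJ

ΔH ≈ −971 kJ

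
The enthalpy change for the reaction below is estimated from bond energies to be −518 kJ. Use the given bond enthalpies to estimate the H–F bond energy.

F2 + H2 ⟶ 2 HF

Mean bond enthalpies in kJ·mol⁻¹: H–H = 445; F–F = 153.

D(H–F) ≈ 558 kJ/mol

Let D be the H–F bond energy.
Σ(broken) = 1×153 + 1×445 = 598
Σ(formed) = 2×D = 2D
ΔH = Σ(broken) − Σ(formed) = (598) − (2D) = +598 − 2D
Setting this equal to −518 kJ gives 2D = 1116, so D = 558 kJ/mol.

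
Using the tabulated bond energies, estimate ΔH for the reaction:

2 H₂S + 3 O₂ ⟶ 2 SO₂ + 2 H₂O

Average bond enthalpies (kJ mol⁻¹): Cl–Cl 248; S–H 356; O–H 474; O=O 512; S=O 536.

Bonds broken (reactants):
  O=O: 3 × 512 = 1536
  S–H: 4 × 356 = 1424
  Σ(broken) = 2960 kJ
Bonds formed (products):
  O–H: 4 × 474 = 1896
  S=O: 4 × 536 = 2144
  Σ(formed) = 4040 kJ
ΔH = Σ(broken) − Σ(formed) = 2960 − 4040 = −1080 kJ

ΔH ≈ −1080 kJ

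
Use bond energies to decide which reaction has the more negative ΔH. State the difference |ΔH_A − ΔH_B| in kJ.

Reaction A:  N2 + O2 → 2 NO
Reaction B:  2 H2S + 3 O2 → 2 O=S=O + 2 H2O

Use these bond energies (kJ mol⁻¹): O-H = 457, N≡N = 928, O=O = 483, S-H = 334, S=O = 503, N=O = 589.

Reaction A:
  Bonds broken (reactants):
    N≡N: 1 × 928 = 928
    O=O: 1 × 483 = 483
    Σ(broken) = 1411 kJ
  Bonds formed (products):
    N=O: 2 × 589 = 1178
    Σ(formed) = 1178 kJ
  ΔH_A = 1411 − 1178 = +233 kJ
Reaction B:
  Bonds broken (reactants):
    O=O: 3 × 483 = 1449
    S-H: 4 × 334 = 1336
    Σ(broken) = 2785 kJ
  Bonds formed (products):
    O-H: 4 × 457 = 1828
    S=O: 4 × 503 = 2012
    Σ(formed) = 3840 kJ
  ΔH_B = 2785 − 3840 = −1055 kJ
ΔH_A − ΔH_B = +1288 kJ, so reaction B has the more negative ΔH; |ΔH_A − ΔH_B| = 1288 kJ.

Reaction B, by 1288 kJ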